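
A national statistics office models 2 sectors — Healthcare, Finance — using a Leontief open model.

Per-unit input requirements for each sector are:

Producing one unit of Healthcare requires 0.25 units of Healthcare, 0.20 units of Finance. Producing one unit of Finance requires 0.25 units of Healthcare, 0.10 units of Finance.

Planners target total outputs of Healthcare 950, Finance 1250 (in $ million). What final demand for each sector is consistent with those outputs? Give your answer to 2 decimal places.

I − A =
  [   0.75    -0.25]
  [  -0.20     0.90]
d = (I − A) x:
  d_H = (+0.75)·950 + (-0.25)·1250 = 400.00
  d_F = (-0.20)·950 + (+0.90)·1250 = 935.00

d_H = 400.00, d_F = 935.00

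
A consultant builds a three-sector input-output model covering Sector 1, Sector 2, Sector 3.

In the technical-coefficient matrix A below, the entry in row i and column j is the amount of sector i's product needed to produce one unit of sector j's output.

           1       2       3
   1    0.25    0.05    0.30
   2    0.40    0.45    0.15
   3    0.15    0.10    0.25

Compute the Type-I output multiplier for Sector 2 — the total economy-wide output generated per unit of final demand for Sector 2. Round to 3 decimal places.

m_2 = 2.722

I − A =
  [   0.75    -0.05    -0.30]
  [  -0.40     0.55    -0.15]
  [  -0.15    -0.10     0.75]
Cofactors of I−A, C_ij = (−1)^(i+j)·(minor ij) (rows/columns in the sector order above):
  C_11 = (0.55)(0.75) − (-0.15)(-0.10) = 0.3975
  C_12 = −[(-0.40)(0.75) − (-0.15)(-0.15)] = 0.3225
  C_13 = (-0.40)(-0.10) − (0.55)(-0.15) = 0.1225
  C_21 = −[(-0.05)(0.75) − (-0.30)(-0.10)] = 0.0675
  C_22 = (0.75)(0.75) − (-0.30)(-0.15) = 0.5175
  C_23 = −[(0.75)(-0.10) − (-0.05)(-0.15)] = 0.0825
  C_31 = (-0.05)(-0.15) − (-0.30)(0.55) = 0.1725
  C_32 = −[(0.75)(-0.15) − (-0.30)(-0.40)] = 0.2325
  C_33 = (0.75)(0.55) − (-0.05)(-0.40) = 0.3925
det(I−A) = Σ_j (I−A)_1j·C_1j = (0.75)(0.3975) + (-0.05)(0.3225) + (-0.30)(0.1225) = 0.24525
adj(I−A) = Cᵀ =
  [ 0.3975   0.0675   0.1725]
  [ 0.3225   0.5175   0.2325]
  [ 0.1225   0.0825   0.3925]
(I − A)⁻¹ = adj(I−A) / det(I−A) ≈
  [   1.6208     0.2752     0.7034]
  [   1.3150     2.1101     0.9480]
  [   0.4995     0.3364     1.6004]
The output multiplier for sector j is the column-j sum of the Leontief inverse (I − A)⁻¹ = adj(I−A) / det(I−A).
Column 2 of adj(I−A): (0.0675, 0.5175, 0.0825); det(I−A) = 0.24525.
m_2 = (0.0675 + 0.5175 + 0.0825) / 0.24525 = 0.6675 / 0.24525 ≈ 2.722.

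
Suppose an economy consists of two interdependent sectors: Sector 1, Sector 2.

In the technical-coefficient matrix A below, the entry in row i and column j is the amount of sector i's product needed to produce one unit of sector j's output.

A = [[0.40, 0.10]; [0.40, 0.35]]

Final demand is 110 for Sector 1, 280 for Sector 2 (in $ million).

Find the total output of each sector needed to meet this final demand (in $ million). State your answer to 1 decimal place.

I − A =
  [   0.60    -0.10]
  [  -0.40     0.65]
det(I−A) = (0.60)(0.65) − (-0.10)(-0.40) = 0.3500
adj(I−A) = [[0.65, 0.10], [0.40, 0.60]]
(I − A)⁻¹ = adj(I−A) / det(I−A) ≈
  [   1.8571     0.2857]
  [   1.1429     1.7143]
x = (I − A)⁻¹ d = adj(I−A)·d / det(I−A), with det(I−A) = 0.3500:
  x_1 = (0.65·110 + 0.10·280) / 0.3500 = 99.50 / 0.3500 ≈ 284.3
  x_2 = (0.40·110 + 0.60·280) / 0.3500 = 212.00 / 0.3500 ≈ 605.7

x_1 = 284.3, x_2 = 605.7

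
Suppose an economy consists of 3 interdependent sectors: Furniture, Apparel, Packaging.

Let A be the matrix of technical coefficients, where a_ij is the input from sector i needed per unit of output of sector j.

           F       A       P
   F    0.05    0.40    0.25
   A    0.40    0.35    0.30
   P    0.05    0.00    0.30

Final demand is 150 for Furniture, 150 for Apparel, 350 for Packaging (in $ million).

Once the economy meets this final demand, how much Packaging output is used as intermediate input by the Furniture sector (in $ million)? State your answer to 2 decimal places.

I − A =
  [   0.95    -0.40    -0.25]
  [  -0.40     0.65    -0.30]
  [  -0.05     0.00     0.70]
Cofactors of I−A, C_ij = (−1)^(i+j)·(minor ij) (rows/columns in the sector order above):
  C_11 = (0.65)(0.70) − (-0.30)(0.00) = 0.4550
  C_12 = −[(-0.40)(0.70) − (-0.30)(-0.05)] = 0.2950
  C_13 = (-0.40)(0.00) − (0.65)(-0.05) = 0.0325
  C_21 = −[(-0.40)(0.70) − (-0.25)(0.00)] = 0.2800
  C_22 = (0.95)(0.70) − (-0.25)(-0.05) = 0.6525
  C_23 = −[(0.95)(0.00) − (-0.40)(-0.05)] = 0.0200
  C_31 = (-0.40)(-0.30) − (-0.25)(0.65) = 0.2825
  C_32 = −[(0.95)(-0.30) − (-0.25)(-0.40)] = 0.3850
  C_33 = (0.95)(0.65) − (-0.40)(-0.40) = 0.4575
det(I−A) = Σ_j (I−A)_1j·C_1j = (0.95)(0.4550) + (-0.40)(0.2950) + (-0.25)(0.0325) = 0.306125
adj(I−A) = Cᵀ =
  [ 0.4550   0.2800   0.2825]
  [ 0.2950   0.6525   0.3850]
  [ 0.0325   0.0200   0.4575]
(I − A)⁻¹ = adj(I−A) / det(I−A) ≈
  [   1.4863     0.9147     0.9228]
  [   0.9637     2.1315     1.2577]
  [   0.1062     0.0653     1.4945]
First solve x = (I − A)⁻¹ d = adj(I−A)·d / det(I−A); in particular x_F = (0.4550·150 + 0.2800·150 + 0.2825·350) / 0.306125 = 209.125 / 0.306125 ≈ 683.1360.
Intermediate flow from P to F: z_PF = a_PF · x_F = 0.05 × 209.125 / 0.306125 = 10.45625 / 0.306125 ≈ 34.16.

z_PF = 34.16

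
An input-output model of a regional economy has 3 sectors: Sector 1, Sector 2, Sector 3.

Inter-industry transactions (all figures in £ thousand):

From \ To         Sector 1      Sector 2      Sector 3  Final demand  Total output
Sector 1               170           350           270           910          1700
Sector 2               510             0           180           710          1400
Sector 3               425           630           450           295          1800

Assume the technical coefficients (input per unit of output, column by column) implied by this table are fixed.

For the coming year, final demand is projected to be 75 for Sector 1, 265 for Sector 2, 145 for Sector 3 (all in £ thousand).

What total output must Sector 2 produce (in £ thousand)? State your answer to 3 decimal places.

x_2 = 403.038

Technical coefficients a_ij = z_ij / X_j:
  a_11 = 170/1700 = 0.10, a_21 = 510/1700 = 0.30, a_31 = 425/1700 = 0.25
  a_12 = 350/1400 = 0.25, a_22 = 0/1400 = 0.00, a_32 = 630/1400 = 0.45
  a_13 = 270/1800 = 0.15, a_23 = 180/1800 = 0.10, a_33 = 450/1800 = 0.25
I − A =
  [   0.90    -0.25    -0.15]
  [  -0.30     1.00    -0.10]
  [  -0.25    -0.45     0.75]
Cofactors of I−A, C_ij = (−1)^(i+j)·(minor ij) (rows/columns in the sector order above):
  C_11 = (1.00)(0.75) − (-0.10)(-0.45) = 0.7050
  C_12 = −[(-0.30)(0.75) − (-0.10)(-0.25)] = 0.2500
  C_13 = (-0.30)(-0.45) − (1.00)(-0.25) = 0.3850
  C_21 = −[(-0.25)(0.75) − (-0.15)(-0.45)] = 0.2550
  C_22 = (0.90)(0.75) − (-0.15)(-0.25) = 0.6375
  C_23 = −[(0.90)(-0.45) − (-0.25)(-0.25)] = 0.4675
  C_31 = (-0.25)(-0.10) − (-0.15)(1.00) = 0.1750
  C_32 = −[(0.90)(-0.10) − (-0.15)(-0.30)] = 0.1350
  C_33 = (0.90)(1.00) − (-0.25)(-0.30) = 0.8250
det(I−A) = Σ_j (I−A)_1j·C_1j = (0.90)(0.7050) + (-0.25)(0.2500) + (-0.15)(0.3850) = 0.51425
adj(I−A) = Cᵀ =
  [ 0.7050   0.2550   0.1750]
  [ 0.2500   0.6375   0.1350]
  [ 0.3850   0.4675   0.8250]
(I − A)⁻¹ = adj(I−A) / det(I−A) ≈
  [   1.3709     0.4959     0.3403]
  [   0.4861     1.2397     0.2625]
  [   0.7487     0.9091     1.6043]
x = (I − A)⁻¹ d = adj(I−A)·d / det(I−A), with det(I−A) = 0.51425:
  x_1 = (0.7050·75 + 0.2550·265 + 0.1750·145) / 0.51425 = 145.825 / 0.51425 ≈ 283.568
  x_2 = (0.2500·75 + 0.6375·265 + 0.1350·145) / 0.51425 = 207.2625 / 0.51425 ≈ 403.038
  x_3 = (0.3850·75 + 0.4675·265 + 0.8250·145) / 0.51425 = 272.3875 / 0.51425 ≈ 529.679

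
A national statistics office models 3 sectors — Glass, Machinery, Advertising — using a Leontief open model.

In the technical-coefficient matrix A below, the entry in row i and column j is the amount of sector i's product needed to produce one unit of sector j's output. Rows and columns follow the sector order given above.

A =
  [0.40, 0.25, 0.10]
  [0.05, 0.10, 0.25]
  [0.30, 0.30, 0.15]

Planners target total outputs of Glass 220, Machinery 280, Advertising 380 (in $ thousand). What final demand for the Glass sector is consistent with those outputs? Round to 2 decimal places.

I − A =
  [   0.60    -0.25    -0.10]
  [  -0.05     0.90    -0.25]
  [  -0.30    -0.30     0.85]
d = (I − A) x:
  d_G = (+0.60)·220 + (-0.25)·280 + (-0.10)·380 = 24.00
  d_M = (-0.05)·220 + (+0.90)·280 + (-0.25)·380 = 146.00
  d_A = (-0.30)·220 + (-0.30)·280 + (+0.85)·380 = 173.00

d_G = 24.00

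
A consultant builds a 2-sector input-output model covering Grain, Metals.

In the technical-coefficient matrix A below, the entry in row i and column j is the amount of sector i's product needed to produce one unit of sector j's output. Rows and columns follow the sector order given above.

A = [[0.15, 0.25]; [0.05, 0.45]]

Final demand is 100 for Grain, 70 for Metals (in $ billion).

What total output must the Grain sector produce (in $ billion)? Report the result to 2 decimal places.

I − A =
  [   0.85    -0.25]
  [  -0.05     0.55]
det(I−A) = (0.85)(0.55) − (-0.25)(-0.05) = 0.4550
adj(I−A) = [[0.55, 0.25], [0.05, 0.85]]
(I − A)⁻¹ = adj(I−A) / det(I−A) ≈
  [   1.2088     0.5495]
  [   0.1099     1.8681]
x = (I − A)⁻¹ d = adj(I−A)·d / det(I−A), with det(I−A) = 0.4550:
  x_1 = (0.55·100 + 0.25·70) / 0.4550 = 72.50 / 0.4550 ≈ 159.34
  x_2 = (0.05·100 + 0.85·70) / 0.4550 = 64.50 / 0.4550 ≈ 141.76

x_1 = 159.34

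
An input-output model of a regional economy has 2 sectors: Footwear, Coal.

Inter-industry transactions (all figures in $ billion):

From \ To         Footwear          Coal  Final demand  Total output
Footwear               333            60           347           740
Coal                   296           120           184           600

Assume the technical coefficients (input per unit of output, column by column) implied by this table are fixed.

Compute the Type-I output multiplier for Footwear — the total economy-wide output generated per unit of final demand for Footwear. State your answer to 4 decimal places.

m_1 = 3.0000

Technical coefficients a_ij = z_ij / X_j:
  a_11 = 333/740 = 0.45, a_21 = 296/740 = 0.40
  a_12 = 60/600 = 0.10, a_22 = 120/600 = 0.20
I − A =
  [   0.55    -0.10]
  [  -0.40     0.80]
det(I−A) = (0.55)(0.80) − (-0.10)(-0.40) = 0.4000
adj(I−A) = [[0.80, 0.10], [0.40, 0.55]]
(I − A)⁻¹ = adj(I−A) / det(I−A) ≈
  [   2.00000     0.25000]
  [   1.00000     1.37500]
The output multiplier for sector j is the column-j sum of the Leontief inverse (I − A)⁻¹ = adj(I−A) / det(I−A).
Column 1 of adj(I−A): (0.80, 0.40); det(I−A) = 0.4000.
m_1 = (0.80 + 0.40) / 0.4000 = 1.20 / 0.4000 = 3.0000.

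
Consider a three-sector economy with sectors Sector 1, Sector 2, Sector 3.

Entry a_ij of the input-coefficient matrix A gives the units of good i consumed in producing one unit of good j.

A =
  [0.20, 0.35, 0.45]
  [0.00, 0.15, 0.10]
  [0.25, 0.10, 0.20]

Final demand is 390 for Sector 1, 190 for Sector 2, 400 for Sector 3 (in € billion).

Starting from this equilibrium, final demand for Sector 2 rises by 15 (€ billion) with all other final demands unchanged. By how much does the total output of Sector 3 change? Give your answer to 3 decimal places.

I − A =
  [   0.80    -0.35    -0.45]
  [   0.00     0.85    -0.10]
  [  -0.25    -0.10     0.80]
Cofactors of I−A, C_ij = (−1)^(i+j)·(minor ij) (rows/columns in the sector order above):
  C_11 = (0.85)(0.80) − (-0.10)(-0.10) = 0.6700
  C_12 = −[(0.00)(0.80) − (-0.10)(-0.25)] = 0.0250
  C_13 = (0.00)(-0.10) − (0.85)(-0.25) = 0.2125
  C_21 = −[(-0.35)(0.80) − (-0.45)(-0.10)] = 0.3250
  C_22 = (0.80)(0.80) − (-0.45)(-0.25) = 0.5275
  C_23 = −[(0.80)(-0.10) − (-0.35)(-0.25)] = 0.1675
  C_31 = (-0.35)(-0.10) − (-0.45)(0.85) = 0.4175
  C_32 = −[(0.80)(-0.10) − (-0.45)(0.00)] = 0.0800
  C_33 = (0.80)(0.85) − (-0.35)(0.00) = 0.6800
det(I−A) = Σ_j (I−A)_1j·C_1j = (0.80)(0.6700) + (-0.35)(0.0250) + (-0.45)(0.2125) = 0.431625
adj(I−A) = Cᵀ =
  [ 0.6700   0.3250   0.4175]
  [ 0.0250   0.5275   0.0800]
  [ 0.2125   0.1675   0.6800]
(I − A)⁻¹ = adj(I−A) / det(I−A) ≈
  [   1.5523     0.7530     0.9673]
  [   0.0579     1.2221     0.1853]
  [   0.4923     0.3881     1.5754]
Δx = (I − A)⁻¹ Δd with Δd having +15 in the Sector 2 component and 0 elsewhere.
So Δx_3 = L_32 · (+15), where L_32 = adj(I−A)_32 / det(I−A) = 0.1675 / 0.431625.
Δx_3 = 0.1675 × (+15) / 0.431625 = 2.5125 / 0.431625 ≈ 5.821.

Δx_3 = 5.821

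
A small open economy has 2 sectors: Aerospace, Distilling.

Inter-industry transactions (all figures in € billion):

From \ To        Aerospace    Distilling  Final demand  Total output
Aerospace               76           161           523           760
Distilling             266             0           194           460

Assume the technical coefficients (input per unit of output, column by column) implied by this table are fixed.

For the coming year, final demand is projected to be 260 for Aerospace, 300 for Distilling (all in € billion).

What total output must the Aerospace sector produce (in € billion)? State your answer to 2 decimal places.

Technical coefficients a_ij = z_ij / X_j:
  a_AA = 76/760 = 0.10, a_DA = 266/760 = 0.35
  a_AD = 161/460 = 0.35, a_DD = 0/460 = 0.00
I − A =
  [   0.90    -0.35]
  [  -0.35     1.00]
det(I−A) = (0.90)(1.00) − (-0.35)(-0.35) = 0.7775
adj(I−A) = [[1.00, 0.35], [0.35, 0.90]]
(I − A)⁻¹ = adj(I−A) / det(I−A) ≈
  [   1.2862     0.4502]
  [   0.4502     1.1576]
x = (I − A)⁻¹ d = adj(I−A)·d / det(I−A), with det(I−A) = 0.7775:
  x_A = (1.00·260 + 0.35·300) / 0.7775 = 365.00 / 0.7775 ≈ 469.45
  x_D = (0.35·260 + 0.90·300) / 0.7775 = 361.00 / 0.7775 ≈ 464.31

x_A = 469.45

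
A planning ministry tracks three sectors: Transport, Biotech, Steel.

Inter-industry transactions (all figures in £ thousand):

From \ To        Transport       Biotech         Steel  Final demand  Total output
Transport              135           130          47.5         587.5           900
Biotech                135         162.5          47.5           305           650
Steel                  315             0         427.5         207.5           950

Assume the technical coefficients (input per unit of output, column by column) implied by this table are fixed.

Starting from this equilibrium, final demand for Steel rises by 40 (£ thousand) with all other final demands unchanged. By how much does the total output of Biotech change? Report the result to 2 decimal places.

Technical coefficients a_ij = z_ij / X_j:
  a_11 = 135/900 = 0.15, a_21 = 135/900 = 0.15, a_31 = 315/900 = 0.35
  a_12 = 130/650 = 0.20, a_22 = 162.5/650 = 0.25, a_32 = 0/650 = 0.00
  a_13 = 47.5/950 = 0.05, a_23 = 47.5/950 = 0.05, a_33 = 427.5/950 = 0.45
I − A =
  [   0.85    -0.20    -0.05]
  [  -0.15     0.75    -0.05]
  [  -0.35     0.00     0.55]
Cofactors of I−A, C_ij = (−1)^(i+j)·(minor ij) (rows/columns in the sector order above):
  C_11 = (0.75)(0.55) − (-0.05)(0.00) = 0.4125
  C_12 = −[(-0.15)(0.55) − (-0.05)(-0.35)] = 0.1000
  C_13 = (-0.15)(0.00) − (0.75)(-0.35) = 0.2625
  C_21 = −[(-0.20)(0.55) − (-0.05)(0.00)] = 0.1100
  C_22 = (0.85)(0.55) − (-0.05)(-0.35) = 0.4500
  C_23 = −[(0.85)(0.00) − (-0.20)(-0.35)] = 0.0700
  C_31 = (-0.20)(-0.05) − (-0.05)(0.75) = 0.0475
  C_32 = −[(0.85)(-0.05) − (-0.05)(-0.15)] = 0.0500
  C_33 = (0.85)(0.75) − (-0.20)(-0.15) = 0.6075
det(I−A) = Σ_j (I−A)_1j·C_1j = (0.85)(0.4125) + (-0.20)(0.1000) + (-0.05)(0.2625) = 0.3175
adj(I−A) = Cᵀ =
  [ 0.4125   0.1100   0.0475]
  [ 0.1000   0.4500   0.0500]
  [ 0.2625   0.0700   0.6075]
(I − A)⁻¹ = adj(I−A) / det(I−A) ≈
  [   1.2992     0.3465     0.1496]
  [   0.3150     1.4173     0.1575]
  [   0.8268     0.2205     1.9134]
Δx = (I − A)⁻¹ Δd with Δd having +40 in the Steel component and 0 elsewhere.
So Δx_2 = L_23 · (+40), where L_23 = adj(I−A)_23 / det(I−A) = 0.0500 / 0.3175.
Δx_2 = 0.0500 × (+40) / 0.3175 = 2.00 / 0.3175 ≈ 6.30.

Δx_2 = 6.30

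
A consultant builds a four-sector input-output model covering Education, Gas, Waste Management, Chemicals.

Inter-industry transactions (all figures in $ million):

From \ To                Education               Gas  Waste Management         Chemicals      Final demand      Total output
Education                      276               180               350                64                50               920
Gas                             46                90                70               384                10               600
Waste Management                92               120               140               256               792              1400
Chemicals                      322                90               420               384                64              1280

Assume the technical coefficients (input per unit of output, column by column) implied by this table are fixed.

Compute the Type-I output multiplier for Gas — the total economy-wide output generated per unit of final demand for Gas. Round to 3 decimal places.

Technical coefficients a_ij = z_ij / X_j:
  a_11 = 276/920 = 0.30, a_21 = 46/920 = 0.05, a_31 = 92/920 = 0.10, a_41 = 322/920 = 0.35
  a_12 = 180/600 = 0.30, a_22 = 90/600 = 0.15, a_32 = 120/600 = 0.20, a_42 = 90/600 = 0.15
  a_13 = 350/1400 = 0.25, a_23 = 70/1400 = 0.05, a_33 = 140/1400 = 0.10, a_43 = 420/1400 = 0.30
  a_14 = 64/1280 = 0.05, a_24 = 384/1280 = 0.30, a_34 = 256/1280 = 0.20, a_44 = 384/1280 = 0.30
I − A =
  [   0.70    -0.30    -0.25    -0.05]
  [  -0.05     0.85    -0.05    -0.30]
  [  -0.10    -0.20     0.90    -0.20]
  [  -0.35    -0.15    -0.30     0.70]
Compute the cofactors C_ij = (−1)^(i+j)·(3×3 minor ij) of I−A; the adjugate is their transpose:
adj(I−A) = Cᵀ =
  [ 0.417500   0.223250   0.188125   0.179250]
  [ 0.139000   0.346750   0.122375   0.193500]
  [ 0.144000   0.158250   0.327750   0.171750]
  [ 0.300250   0.253750   0.260750   0.489750]
det(I−A) = Σ_j (I−A)_1j·C_1j = (0.70)(0.417500) + (-0.30)(0.139000) + (-0.25)(0.144000) + (-0.05)(0.300250) = 0.1995375
(I − A)⁻¹ = adj(I−A) / det(I−A) ≈
  [   2.0923     1.1188     0.9428     0.8983]
  [   0.6966     1.7378     0.6133     0.9697]
  [   0.7217     0.7931     1.6425     0.8607]
  [   1.5047     1.2717     1.3068     2.4544]
The output multiplier for sector j is the column-j sum of the Leontief inverse (I − A)⁻¹ = adj(I−A) / det(I−A).
Column 2 of adj(I−A): (0.223250, 0.346750, 0.158250, 0.253750); det(I−A) = 0.1995375.
m_2 = (0.223250 + 0.346750 + 0.158250 + 0.253750) / 0.1995375 = 0.982 / 0.1995375 ≈ 4.921.

m_2 = 4.921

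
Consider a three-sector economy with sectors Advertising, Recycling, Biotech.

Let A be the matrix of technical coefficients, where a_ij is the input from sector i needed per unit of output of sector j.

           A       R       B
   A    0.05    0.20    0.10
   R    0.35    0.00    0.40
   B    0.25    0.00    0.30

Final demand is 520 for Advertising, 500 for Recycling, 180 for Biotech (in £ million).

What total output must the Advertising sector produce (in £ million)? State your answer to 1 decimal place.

I − A =
  [   0.95    -0.20    -0.10]
  [  -0.35     1.00    -0.40]
  [  -0.25     0.00     0.70]
Cofactors of I−A, C_ij = (−1)^(i+j)·(minor ij) (rows/columns in the sector order above):
  C_11 = (1.00)(0.70) − (-0.40)(0.00) = 0.7000
  C_12 = −[(-0.35)(0.70) − (-0.40)(-0.25)] = 0.3450
  C_13 = (-0.35)(0.00) − (1.00)(-0.25) = 0.2500
  C_21 = −[(-0.20)(0.70) − (-0.10)(0.00)] = 0.1400
  C_22 = (0.95)(0.70) − (-0.10)(-0.25) = 0.6400
  C_23 = −[(0.95)(0.00) − (-0.20)(-0.25)] = 0.0500
  C_31 = (-0.20)(-0.40) − (-0.10)(1.00) = 0.1800
  C_32 = −[(0.95)(-0.40) − (-0.10)(-0.35)] = 0.4150
  C_33 = (0.95)(1.00) − (-0.20)(-0.35) = 0.8800
det(I−A) = Σ_j (I−A)_1j·C_1j = (0.95)(0.7000) + (-0.20)(0.3450) + (-0.10)(0.2500) = 0.5710
adj(I−A) = Cᵀ =
  [ 0.7000   0.1400   0.1800]
  [ 0.3450   0.6400   0.4150]
  [ 0.2500   0.0500   0.8800]
(I − A)⁻¹ = adj(I−A) / det(I−A) ≈
  [   1.2259     0.2452     0.3152]
  [   0.6042     1.1208     0.7268]
  [   0.4378     0.0876     1.5412]
x = (I − A)⁻¹ d = adj(I−A)·d / det(I−A), with det(I−A) = 0.5710:
  x_A = (0.7000·520 + 0.1400·500 + 0.1800·180) / 0.5710 = 466.40 / 0.5710 ≈ 816.8
  x_R = (0.3450·520 + 0.6400·500 + 0.4150·180) / 0.5710 = 574.10 / 0.5710 ≈ 1005.4
  x_B = (0.2500·520 + 0.0500·500 + 0.8800·180) / 0.5710 = 313.40 / 0.5710 ≈ 548.9

x_A = 816.8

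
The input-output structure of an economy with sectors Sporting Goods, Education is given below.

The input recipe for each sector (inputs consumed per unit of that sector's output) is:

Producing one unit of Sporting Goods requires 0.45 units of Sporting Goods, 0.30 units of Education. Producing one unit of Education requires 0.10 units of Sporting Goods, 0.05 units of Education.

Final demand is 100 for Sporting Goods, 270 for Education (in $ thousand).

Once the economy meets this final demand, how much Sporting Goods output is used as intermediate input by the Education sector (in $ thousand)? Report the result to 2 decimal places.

z_12 = 36.24

I − A =
  [   0.55    -0.10]
  [  -0.30     0.95]
det(I−A) = (0.55)(0.95) − (-0.10)(-0.30) = 0.4925
adj(I−A) = [[0.95, 0.10], [0.30, 0.55]]
(I − A)⁻¹ = adj(I−A) / det(I−A) ≈
  [   1.9289     0.2030]
  [   0.6091     1.1168]
First solve x = (I − A)⁻¹ d = adj(I−A)·d / det(I−A); in particular x_2 = (0.30·100 + 0.55·270) / 0.4925 = 178.50 / 0.4925 ≈ 362.4365.
Intermediate flow from 1 to 2: z_12 = a_12 · x_2 = 0.10 × 178.50 / 0.4925 = 17.85 / 0.4925 ≈ 36.24.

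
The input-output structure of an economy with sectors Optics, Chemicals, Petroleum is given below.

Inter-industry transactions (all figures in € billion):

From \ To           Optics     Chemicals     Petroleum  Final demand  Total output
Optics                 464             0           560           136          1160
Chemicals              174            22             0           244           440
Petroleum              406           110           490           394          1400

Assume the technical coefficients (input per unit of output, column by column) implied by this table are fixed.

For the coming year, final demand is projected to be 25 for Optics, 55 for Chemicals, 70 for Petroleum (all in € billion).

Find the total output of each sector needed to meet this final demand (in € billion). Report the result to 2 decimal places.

x_O = 213.65, x_C = 91.63, x_P = 257.98

Technical coefficients a_ij = z_ij / X_j:
  a_OO = 464/1160 = 0.40, a_CO = 174/1160 = 0.15, a_PO = 406/1160 = 0.35
  a_OC = 0/440 = 0.00, a_CC = 22/440 = 0.05, a_PC = 110/440 = 0.25
  a_OP = 560/1400 = 0.40, a_CP = 0/1400 = 0.00, a_PP = 490/1400 = 0.35
I − A =
  [   0.60     0.00    -0.40]
  [  -0.15     0.95     0.00]
  [  -0.35    -0.25     0.65]
Cofactors of I−A, C_ij = (−1)^(i+j)·(minor ij) (rows/columns in the sector order above):
  C_11 = (0.95)(0.65) − (0.00)(-0.25) = 0.6175
  C_12 = −[(-0.15)(0.65) − (0.00)(-0.35)] = 0.0975
  C_13 = (-0.15)(-0.25) − (0.95)(-0.35) = 0.3700
  C_21 = −[(0.00)(0.65) − (-0.40)(-0.25)] = 0.1000
  C_22 = (0.60)(0.65) − (-0.40)(-0.35) = 0.2500
  C_23 = −[(0.60)(-0.25) − (0.00)(-0.35)] = 0.1500
  C_31 = (0.00)(0.00) − (-0.40)(0.95) = 0.3800
  C_32 = −[(0.60)(0.00) − (-0.40)(-0.15)] = 0.0600
  C_33 = (0.60)(0.95) − (0.00)(-0.15) = 0.5700
det(I−A) = Σ_j (I−A)_1j·C_1j = (0.60)(0.6175) + (0.00)(0.0975) + (-0.40)(0.3700) = 0.2225
adj(I−A) = Cᵀ =
  [ 0.6175   0.1000   0.3800]
  [ 0.0975   0.2500   0.0600]
  [ 0.3700   0.1500   0.5700]
(I − A)⁻¹ = adj(I−A) / det(I−A) ≈
  [   2.7753     0.4494     1.7079]
  [   0.4382     1.1236     0.2697]
  [   1.6629     0.6742     2.5618]
x = (I − A)⁻¹ d = adj(I−A)·d / det(I−A), with det(I−A) = 0.2225:
  x_O = (0.6175·25 + 0.1000·55 + 0.3800·70) / 0.2225 = 47.5375 / 0.2225 ≈ 213.65
  x_C = (0.0975·25 + 0.2500·55 + 0.0600·70) / 0.2225 = 20.3875 / 0.2225 ≈ 91.63
  x_P = (0.3700·25 + 0.1500·55 + 0.5700·70) / 0.2225 = 57.40 / 0.2225 ≈ 257.98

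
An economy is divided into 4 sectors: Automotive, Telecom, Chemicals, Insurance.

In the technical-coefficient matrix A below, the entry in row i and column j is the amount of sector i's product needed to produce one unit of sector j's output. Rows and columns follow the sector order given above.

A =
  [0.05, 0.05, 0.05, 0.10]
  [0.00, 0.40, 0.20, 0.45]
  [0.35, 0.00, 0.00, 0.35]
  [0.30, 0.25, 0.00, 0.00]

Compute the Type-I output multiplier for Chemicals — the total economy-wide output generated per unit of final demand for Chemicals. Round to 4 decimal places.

m_3 = 1.8030

I − A =
  [   0.95    -0.05    -0.05    -0.10]
  [   0.00     0.60    -0.20    -0.45]
  [  -0.35     0.00     1.00    -0.35]
  [  -0.30    -0.25     0.00     1.00]
Compute the cofactors C_ij = (−1)^(i+j)·(3×3 minor ij) of I−A; the adjugate is their transpose:
adj(I−A) = Cᵀ =
  [ 0.470000   0.079375   0.039375   0.096500]
  [ 0.226000   0.897250   0.190750   0.493125]
  [ 0.233625   0.114625   0.438375   0.228375]
  [ 0.197500   0.248125   0.059500   0.556000]
det(I−A) = Σ_j (I−A)_1j·C_1j = (0.95)(0.470000) + (-0.05)(0.226000) + (-0.05)(0.233625) + (-0.10)(0.197500) = 0.40376875
(I − A)⁻¹ = adj(I−A) / det(I−A) ≈
  [   1.16403     0.19659     0.09752     0.23900]
  [   0.55973     2.22219     0.47242     1.22131]
  [   0.57861     0.28389     1.08571     0.56561]
  [   0.48914     0.61452     0.14736     1.37703]
The output multiplier for sector j is the column-j sum of the Leontief inverse (I − A)⁻¹ = adj(I−A) / det(I−A).
Column 3 of adj(I−A): (0.039375, 0.190750, 0.438375, 0.059500); det(I−A) = 0.40376875.
m_3 = (0.039375 + 0.190750 + 0.438375 + 0.059500) / 0.40376875 = 0.728 / 0.40376875 ≈ 1.8030.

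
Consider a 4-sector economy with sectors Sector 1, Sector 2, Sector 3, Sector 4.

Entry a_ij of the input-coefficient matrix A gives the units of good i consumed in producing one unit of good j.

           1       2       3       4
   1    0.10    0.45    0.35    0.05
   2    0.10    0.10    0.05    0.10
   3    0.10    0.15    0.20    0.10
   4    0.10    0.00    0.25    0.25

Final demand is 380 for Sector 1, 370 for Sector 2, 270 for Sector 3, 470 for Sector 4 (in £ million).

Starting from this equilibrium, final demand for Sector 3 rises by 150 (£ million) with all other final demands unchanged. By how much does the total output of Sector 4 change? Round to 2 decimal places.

Δx_4 = 86.83

I − A =
  [   0.90    -0.45    -0.35    -0.05]
  [  -0.10     0.90    -0.05    -0.10]
  [  -0.10    -0.15     0.80    -0.10]
  [  -0.10     0.00    -0.25     0.75]
Compute the cofactors C_ij = (−1)^(i+j)·(3×3 minor ij) of I−A; the adjugate is their transpose:
adj(I−A) = Cᵀ =
  [ 0.508125   0.300000   0.275625   0.110625]
  [ 0.072250   0.482500   0.087000   0.080750]
  [ 0.089250   0.138750   0.564750   0.099750]
  [ 0.097500   0.086250   0.225000   0.566250]
det(I−A) = Σ_j (I−A)_1j·C_1j = (0.90)(0.508125) + (-0.45)(0.072250) + (-0.35)(0.089250) + (-0.05)(0.097500) = 0.3886875
(I − A)⁻¹ = adj(I−A) / det(I−A) ≈
  [   1.3073     0.7718     0.7091     0.2846]
  [   0.1859     1.2414     0.2238     0.2078]
  [   0.2296     0.3570     1.4530     0.2566]
  [   0.2508     0.2219     0.5789     1.4568]
Δx = (I − A)⁻¹ Δd with Δd having +150 in the Sector 3 component and 0 elsewhere.
So Δx_4 = L_43 · (+150), where L_43 = adj(I−A)_43 / det(I−A) = 0.225000 / 0.3886875.
Δx_4 = 0.225000 × (+150) / 0.3886875 = 33.75 / 0.3886875 ≈ 86.83.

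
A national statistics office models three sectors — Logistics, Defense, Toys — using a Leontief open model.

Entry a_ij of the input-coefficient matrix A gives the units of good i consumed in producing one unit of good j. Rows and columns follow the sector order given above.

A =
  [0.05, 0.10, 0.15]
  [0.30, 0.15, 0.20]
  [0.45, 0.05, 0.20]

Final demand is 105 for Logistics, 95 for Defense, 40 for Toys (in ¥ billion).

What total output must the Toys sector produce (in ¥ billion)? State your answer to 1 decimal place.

x_3 = 150.1

I − A =
  [   0.95    -0.10    -0.15]
  [  -0.30     0.85    -0.20]
  [  -0.45    -0.05     0.80]
Cofactors of I−A, C_ij = (−1)^(i+j)·(minor ij) (rows/columns in the sector order above):
  C_11 = (0.85)(0.80) − (-0.20)(-0.05) = 0.6700
  C_12 = −[(-0.30)(0.80) − (-0.20)(-0.45)] = 0.3300
  C_13 = (-0.30)(-0.05) − (0.85)(-0.45) = 0.3975
  C_21 = −[(-0.10)(0.80) − (-0.15)(-0.05)] = 0.0875
  C_22 = (0.95)(0.80) − (-0.15)(-0.45) = 0.6925
  C_23 = −[(0.95)(-0.05) − (-0.10)(-0.45)] = 0.0925
  C_31 = (-0.10)(-0.20) − (-0.15)(0.85) = 0.1475
  C_32 = −[(0.95)(-0.20) − (-0.15)(-0.30)] = 0.2350
  C_33 = (0.95)(0.85) − (-0.10)(-0.30) = 0.7775
det(I−A) = Σ_j (I−A)_1j·C_1j = (0.95)(0.6700) + (-0.10)(0.3300) + (-0.15)(0.3975) = 0.543875
adj(I−A) = Cᵀ =
  [ 0.6700   0.0875   0.1475]
  [ 0.3300   0.6925   0.2350]
  [ 0.3975   0.0925   0.7775]
(I − A)⁻¹ = adj(I−A) / det(I−A) ≈
  [   1.2319     0.1609     0.2712]
  [   0.6068     1.2733     0.4321]
  [   0.7309     0.1701     1.4296]
x = (I − A)⁻¹ d = adj(I−A)·d / det(I−A), with det(I−A) = 0.543875:
  x_1 = (0.6700·105 + 0.0875·95 + 0.1475·40) / 0.543875 = 84.5625 / 0.543875 ≈ 155.5
  x_2 = (0.3300·105 + 0.6925·95 + 0.2350·40) / 0.543875 = 109.8375 / 0.543875 ≈ 202.0
  x_3 = (0.3975·105 + 0.0925·95 + 0.7775·40) / 0.543875 = 81.625 / 0.543875 ≈ 150.1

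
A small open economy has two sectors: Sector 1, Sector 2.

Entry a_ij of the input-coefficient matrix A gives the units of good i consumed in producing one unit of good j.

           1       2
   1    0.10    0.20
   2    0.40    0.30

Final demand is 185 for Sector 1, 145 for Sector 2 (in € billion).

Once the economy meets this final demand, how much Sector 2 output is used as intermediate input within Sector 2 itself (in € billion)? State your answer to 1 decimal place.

z_22 = 111.5

I − A =
  [   0.90    -0.20]
  [  -0.40     0.70]
det(I−A) = (0.90)(0.70) − (-0.20)(-0.40) = 0.5500
adj(I−A) = [[0.70, 0.20], [0.40, 0.90]]
(I − A)⁻¹ = adj(I−A) / det(I−A) ≈
  [   1.2727     0.3636]
  [   0.7273     1.6364]
First solve x = (I − A)⁻¹ d = adj(I−A)·d / det(I−A); in particular x_2 = (0.40·185 + 0.90·145) / 0.5500 = 204.50 / 0.5500 ≈ 371.818.
Intermediate flow from 2 to 2: z_22 = a_22 · x_2 = 0.30 × 204.50 / 0.5500 = 61.35 / 0.5500 ≈ 111.5.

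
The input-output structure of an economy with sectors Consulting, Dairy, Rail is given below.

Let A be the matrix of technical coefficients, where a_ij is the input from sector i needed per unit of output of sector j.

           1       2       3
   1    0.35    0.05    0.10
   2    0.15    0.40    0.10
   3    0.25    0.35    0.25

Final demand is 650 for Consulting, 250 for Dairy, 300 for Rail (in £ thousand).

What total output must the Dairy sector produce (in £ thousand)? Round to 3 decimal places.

x_2 = 943.843

I − A =
  [   0.65    -0.05    -0.10]
  [  -0.15     0.60    -0.10]
  [  -0.25    -0.35     0.75]
Cofactors of I−A, C_ij = (−1)^(i+j)·(minor ij) (rows/columns in the sector order above):
  C_11 = (0.60)(0.75) − (-0.10)(-0.35) = 0.4150
  C_12 = −[(-0.15)(0.75) − (-0.10)(-0.25)] = 0.1375
  C_13 = (-0.15)(-0.35) − (0.60)(-0.25) = 0.2025
  C_21 = −[(-0.05)(0.75) − (-0.10)(-0.35)] = 0.0725
  C_22 = (0.65)(0.75) − (-0.10)(-0.25) = 0.4625
  C_23 = −[(0.65)(-0.35) − (-0.05)(-0.25)] = 0.2400
  C_31 = (-0.05)(-0.10) − (-0.10)(0.60) = 0.0650
  C_32 = −[(0.65)(-0.10) − (-0.10)(-0.15)] = 0.0800
  C_33 = (0.65)(0.60) − (-0.05)(-0.15) = 0.3825
det(I−A) = Σ_j (I−A)_1j·C_1j = (0.65)(0.4150) + (-0.05)(0.1375) + (-0.10)(0.2025) = 0.242625
adj(I−A) = Cᵀ =
  [ 0.4150   0.0725   0.0650]
  [ 0.1375   0.4625   0.0800]
  [ 0.2025   0.2400   0.3825]
(I − A)⁻¹ = adj(I−A) / det(I−A) ≈
  [   1.7105     0.2988     0.2679]
  [   0.5667     1.9062     0.3297]
  [   0.8346     0.9892     1.5765]
x = (I − A)⁻¹ d = adj(I−A)·d / det(I−A), with det(I−A) = 0.242625:
  x_1 = (0.4150·650 + 0.0725·250 + 0.0650·300) / 0.242625 = 307.375 / 0.242625 ≈ 1266.873
  x_2 = (0.1375·650 + 0.4625·250 + 0.0800·300) / 0.242625 = 229.00 / 0.242625 ≈ 943.843
  x_3 = (0.2025·650 + 0.2400·250 + 0.3825·300) / 0.242625 = 306.375 / 0.242625 ≈ 1262.751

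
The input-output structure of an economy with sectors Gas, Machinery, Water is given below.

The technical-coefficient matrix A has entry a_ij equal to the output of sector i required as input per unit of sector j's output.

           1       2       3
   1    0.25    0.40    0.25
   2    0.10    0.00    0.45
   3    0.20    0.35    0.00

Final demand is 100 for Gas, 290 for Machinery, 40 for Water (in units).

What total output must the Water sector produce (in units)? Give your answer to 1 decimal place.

I − A =
  [   0.75    -0.40    -0.25]
  [  -0.10     1.00    -0.45]
  [  -0.20    -0.35     1.00]
Cofactors of I−A, C_ij = (−1)^(i+j)·(minor ij) (rows/columns in the sector order above):
  C_11 = (1.00)(1.00) − (-0.45)(-0.35) = 0.8425
  C_12 = −[(-0.10)(1.00) − (-0.45)(-0.20)] = 0.1900
  C_13 = (-0.10)(-0.35) − (1.00)(-0.20) = 0.2350
  C_21 = −[(-0.40)(1.00) − (-0.25)(-0.35)] = 0.4875
  C_22 = (0.75)(1.00) − (-0.25)(-0.20) = 0.7000
  C_23 = −[(0.75)(-0.35) − (-0.40)(-0.20)] = 0.3425
  C_31 = (-0.40)(-0.45) − (-0.25)(1.00) = 0.4300
  C_32 = −[(0.75)(-0.45) − (-0.25)(-0.10)] = 0.3625
  C_33 = (0.75)(1.00) − (-0.40)(-0.10) = 0.7100
det(I−A) = Σ_j (I−A)_1j·C_1j = (0.75)(0.8425) + (-0.40)(0.1900) + (-0.25)(0.2350) = 0.497125
adj(I−A) = Cᵀ =
  [ 0.8425   0.4875   0.4300]
  [ 0.1900   0.7000   0.3625]
  [ 0.2350   0.3425   0.7100]
(I − A)⁻¹ = adj(I−A) / det(I−A) ≈
  [   1.6947     0.9806     0.8650]
  [   0.3822     1.4081     0.7292]
  [   0.4727     0.6890     1.4282]
x = (I − A)⁻¹ d = adj(I−A)·d / det(I−A), with det(I−A) = 0.497125:
  x_1 = (0.8425·100 + 0.4875·290 + 0.4300·40) / 0.497125 = 242.825 / 0.497125 ≈ 488.5
  x_2 = (0.1900·100 + 0.7000·290 + 0.3625·40) / 0.497125 = 236.50 / 0.497125 ≈ 475.7
  x_3 = (0.2350·100 + 0.3425·290 + 0.7100·40) / 0.497125 = 151.225 / 0.497125 ≈ 304.2

x_3 = 304.2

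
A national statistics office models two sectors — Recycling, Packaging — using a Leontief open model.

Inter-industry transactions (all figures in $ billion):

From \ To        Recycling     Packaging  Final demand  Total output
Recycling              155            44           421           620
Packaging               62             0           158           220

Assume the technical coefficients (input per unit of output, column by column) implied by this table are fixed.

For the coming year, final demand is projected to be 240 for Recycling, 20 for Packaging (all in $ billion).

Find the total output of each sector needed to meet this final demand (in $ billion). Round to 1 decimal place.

x_R = 334.2, x_P = 53.4

Technical coefficients a_ij = z_ij / X_j:
  a_RR = 155/620 = 0.25, a_PR = 62/620 = 0.10
  a_RP = 44/220 = 0.20, a_PP = 0/220 = 0.00
I − A =
  [   0.75    -0.20]
  [  -0.10     1.00]
det(I−A) = (0.75)(1.00) − (-0.20)(-0.10) = 0.7300
adj(I−A) = [[1.00, 0.20], [0.10, 0.75]]
(I − A)⁻¹ = adj(I−A) / det(I−A) ≈
  [   1.3699     0.2740]
  [   0.1370     1.0274]
x = (I − A)⁻¹ d = adj(I−A)·d / det(I−A), with det(I−A) = 0.7300:
  x_R = (1.00·240 + 0.20·20) / 0.7300 = 244.00 / 0.7300 ≈ 334.2
  x_P = (0.10·240 + 0.75·20) / 0.7300 = 39.00 / 0.7300 ≈ 53.4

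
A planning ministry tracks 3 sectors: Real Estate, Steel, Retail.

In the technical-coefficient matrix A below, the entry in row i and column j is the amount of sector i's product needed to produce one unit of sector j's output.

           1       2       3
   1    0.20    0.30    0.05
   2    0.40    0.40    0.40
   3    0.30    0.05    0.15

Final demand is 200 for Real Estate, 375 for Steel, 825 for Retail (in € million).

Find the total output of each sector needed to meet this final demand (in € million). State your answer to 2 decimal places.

I − A =
  [   0.80    -0.30    -0.05]
  [  -0.40     0.60    -0.40]
  [  -0.30    -0.05     0.85]
Cofactors of I−A, C_ij = (−1)^(i+j)·(minor ij) (rows/columns in the sector order above):
  C_11 = (0.60)(0.85) − (-0.40)(-0.05) = 0.4900
  C_12 = −[(-0.40)(0.85) − (-0.40)(-0.30)] = 0.4600
  C_13 = (-0.40)(-0.05) − (0.60)(-0.30) = 0.2000
  C_21 = −[(-0.30)(0.85) − (-0.05)(-0.05)] = 0.2575
  C_22 = (0.80)(0.85) − (-0.05)(-0.30) = 0.6650
  C_23 = −[(0.80)(-0.05) − (-0.30)(-0.30)] = 0.1300
  C_31 = (-0.30)(-0.40) − (-0.05)(0.60) = 0.1500
  C_32 = −[(0.80)(-0.40) − (-0.05)(-0.40)] = 0.3400
  C_33 = (0.80)(0.60) − (-0.30)(-0.40) = 0.3600
det(I−A) = Σ_j (I−A)_1j·C_1j = (0.80)(0.4900) + (-0.30)(0.4600) + (-0.05)(0.2000) = 0.2440
adj(I−A) = Cᵀ =
  [ 0.4900   0.2575   0.1500]
  [ 0.4600   0.6650   0.3400]
  [ 0.2000   0.1300   0.3600]
(I − A)⁻¹ = adj(I−A) / det(I−A) ≈
  [   2.0082     1.0553     0.6148]
  [   1.8852     2.7254     1.3934]
  [   0.8197     0.5328     1.4754]
x = (I − A)⁻¹ d = adj(I−A)·d / det(I−A), with det(I−A) = 0.2440:
  x_1 = (0.4900·200 + 0.2575·375 + 0.1500·825) / 0.2440 = 318.3125 / 0.2440 ≈ 1304.56
  x_2 = (0.4600·200 + 0.6650·375 + 0.3400·825) / 0.2440 = 621.875 / 0.2440 ≈ 2548.67
  x_3 = (0.2000·200 + 0.1300·375 + 0.3600·825) / 0.2440 = 385.75 / 0.2440 ≈ 1580.94

x_1 = 1304.56, x_2 = 2548.67, x_3 = 1580.94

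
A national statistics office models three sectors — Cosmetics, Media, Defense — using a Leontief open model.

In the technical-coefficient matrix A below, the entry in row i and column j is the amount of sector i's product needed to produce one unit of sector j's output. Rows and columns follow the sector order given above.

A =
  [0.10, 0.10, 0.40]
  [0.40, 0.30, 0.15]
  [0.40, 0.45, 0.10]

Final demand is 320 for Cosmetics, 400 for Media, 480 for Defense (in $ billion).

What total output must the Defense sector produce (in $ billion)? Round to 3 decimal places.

x_3 = 2170.919

I − A =
  [   0.90    -0.10    -0.40]
  [  -0.40     0.70    -0.15]
  [  -0.40    -0.45     0.90]
Cofactors of I−A, C_ij = (−1)^(i+j)·(minor ij) (rows/columns in the sector order above):
  C_11 = (0.70)(0.90) − (-0.15)(-0.45) = 0.5625
  C_12 = −[(-0.40)(0.90) − (-0.15)(-0.40)] = 0.4200
  C_13 = (-0.40)(-0.45) − (0.70)(-0.40) = 0.4600
  C_21 = −[(-0.10)(0.90) − (-0.40)(-0.45)] = 0.2700
  C_22 = (0.90)(0.90) − (-0.40)(-0.40) = 0.6500
  C_23 = −[(0.90)(-0.45) − (-0.10)(-0.40)] = 0.4450
  C_31 = (-0.10)(-0.15) − (-0.40)(0.70) = 0.2950
  C_32 = −[(0.90)(-0.15) − (-0.40)(-0.40)] = 0.2950
  C_33 = (0.90)(0.70) − (-0.10)(-0.40) = 0.5900
det(I−A) = Σ_j (I−A)_1j·C_1j = (0.90)(0.5625) + (-0.10)(0.4200) + (-0.40)(0.4600) = 0.28025
adj(I−A) = Cᵀ =
  [ 0.5625   0.2700   0.2950]
  [ 0.4200   0.6500   0.2950]
  [ 0.4600   0.4450   0.5900]
(I − A)⁻¹ = adj(I−A) / det(I−A) ≈
  [   2.0071     0.9634     1.0526]
  [   1.4987     2.3194     1.0526]
  [   1.6414     1.5879     2.1053]
x = (I − A)⁻¹ d = adj(I−A)·d / det(I−A), with det(I−A) = 0.28025:
  x_1 = (0.5625·320 + 0.2700·400 + 0.2950·480) / 0.28025 = 429.60 / 0.28025 ≈ 1532.917
  x_2 = (0.4200·320 + 0.6500·400 + 0.2950·480) / 0.28025 = 536.00 / 0.28025 ≈ 1912.578
  x_3 = (0.4600·320 + 0.4450·400 + 0.5900·480) / 0.28025 = 608.40 / 0.28025 ≈ 2170.919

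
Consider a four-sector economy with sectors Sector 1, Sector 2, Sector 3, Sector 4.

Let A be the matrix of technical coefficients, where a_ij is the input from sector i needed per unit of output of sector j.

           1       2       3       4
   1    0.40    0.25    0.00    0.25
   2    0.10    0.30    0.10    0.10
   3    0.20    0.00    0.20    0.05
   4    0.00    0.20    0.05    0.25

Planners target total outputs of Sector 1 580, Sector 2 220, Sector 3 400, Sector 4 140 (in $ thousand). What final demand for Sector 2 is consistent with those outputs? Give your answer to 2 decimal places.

d_2 = 42.00

I − A =
  [   0.60    -0.25     0.00    -0.25]
  [  -0.10     0.70    -0.10    -0.10]
  [  -0.20     0.00     0.80    -0.05]
  [   0.00    -0.20    -0.05     0.75]
d = (I − A) x:
  d_1 = (+0.60)·580 + (-0.25)·220 + (+0.00)·400 + (-0.25)·140 = 258.00
  d_2 = (-0.10)·580 + (+0.70)·220 + (-0.10)·400 + (-0.10)·140 = 42.00
  d_3 = (-0.20)·580 + (+0.00)·220 + (+0.80)·400 + (-0.05)·140 = 197.00
  d_4 = (+0.00)·580 + (-0.20)·220 + (-0.05)·400 + (+0.75)·140 = 41.00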